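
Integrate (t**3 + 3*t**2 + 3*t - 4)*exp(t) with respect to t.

(t**3 + 3*t - 7)*exp(t) + C

Use integration by parts with u = t**3 + 3*t**2 + 3*t - 4, dv = exp(t) dt, so v = exp(t).
Apply parts 3 times (tabular method): alternate signs, differentiate u down to 0, integrate dv up.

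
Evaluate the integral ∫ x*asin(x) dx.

x**2*asin(x)/2 + x*sqrt(-x**2 + 1)/4 - asin(x)/4 + C

Use integration by parts with u = arcsin(x), dv = x dx.
Then du = 1/sqrt(-x**2 + 1) dx.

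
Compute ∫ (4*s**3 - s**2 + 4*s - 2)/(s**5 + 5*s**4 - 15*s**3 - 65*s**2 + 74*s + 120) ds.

Factor the denominator: (s - 3)*(s - 2)*(s + 1)*(s + 4)*(s + 5).
Partial-fraction decomposition: -547/(224*(s + 5)) + 145/(63*(s + 4)) - 11/(144*(s + 1)) - 17/(63*(s - 2)) + 109/(224*(s - 3)).
Integrate each term: A/(s−a) contributes A·log|s−a|.

109*log(s - 3)/224 - 17*log(s - 2)/63 - 11*log(s + 1)/144 + 145*log(s + 4)/63 - 547*log(s + 5)/224 + C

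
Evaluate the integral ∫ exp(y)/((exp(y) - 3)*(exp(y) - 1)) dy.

log(exp(y) - 3)/2 - log(exp(y) - 1)/2 + C

Let u = e^y, du = e^y dy.
The integral becomes ∫ du/((u-3)(u-1)); decompose into partial fractions.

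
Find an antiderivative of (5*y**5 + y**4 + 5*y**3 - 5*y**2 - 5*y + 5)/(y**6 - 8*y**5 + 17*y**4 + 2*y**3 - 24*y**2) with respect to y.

Factor the denominator: y**2*(y - 4)*(y - 3)*(y - 2)*(y + 1).
Partial-fraction decomposition: 1/(15*(y + 1)) + 191/(24*(y - 2)) - 344/(9*(y - 3)) + 5601/(160*(y - 4)) + 55/(288*y) - 5/(24*y**2).
Integrate each term; A/(y−a) gives A·log|y−a|; A/(y−a)² gives −A/(y−a).

55*log(y)/288 + 5601*log(y - 4)/160 - 344*log(y - 3)/9 + 191*log(y - 2)/24 + log(y + 1)/15 + 5/(24*y) + C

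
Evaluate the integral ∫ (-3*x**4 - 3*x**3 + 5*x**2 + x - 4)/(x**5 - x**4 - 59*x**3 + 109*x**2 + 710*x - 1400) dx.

-553*log(x - 5)/324 - log(x - 2)/9 + 28*log(x + 4)/81 - 55*log(x + 7)/36 + 59/(9*x - 45) + C

Factor the denominator: (x - 5)**2*(x - 2)*(x + 4)*(x + 7).
Partial-fraction decomposition: -55/(36*(x + 7)) + 28/(81*(x + 4)) - 1/(9*(x - 2)) - 553/(324*(x - 5)) - 59/(9*(x - 5)**2).
Integrate each term; A/(x−a) gives A·log|x−a|; A/(x−a)² gives −A/(x−a).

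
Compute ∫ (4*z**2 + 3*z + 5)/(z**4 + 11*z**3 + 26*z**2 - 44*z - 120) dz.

27*log(z - 2)/224 - 5*log(z + 2)/16 + 30*log(z + 5)/7 - 131*log(z + 6)/32 + C

Factor the denominator: (z - 2)*(z + 2)*(z + 5)*(z + 6).
Partial-fraction decomposition: -131/(32*(z + 6)) + 30/(7*(z + 5)) - 5/(16*(z + 2)) + 27/(224*(z - 2)).
Integrate each term: A/(z−a) contributes A·log|z−a|.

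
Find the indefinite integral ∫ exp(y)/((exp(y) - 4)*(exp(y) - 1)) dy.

Let u = e^y, du = e^y dy.
The integral becomes ∫ du/((u-4)(u-1)); decompose into partial fractions.

log(exp(y) - 4)/3 - log(exp(y) - 1)/3 + C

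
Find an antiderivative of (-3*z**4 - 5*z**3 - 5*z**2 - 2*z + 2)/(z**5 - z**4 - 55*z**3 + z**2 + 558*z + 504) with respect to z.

-1835*log(z - 7)/624 + 587*log(z - 4)/525 + log(z + 1)/400 + 29*log(z + 3)/84 - 1487*log(z + 6)/975 + C

Factor the denominator: (z - 7)*(z - 4)*(z + 1)*(z + 3)*(z + 6).
Partial-fraction decomposition: -1487/(975*(z + 6)) + 29/(84*(z + 3)) + 1/(400*(z + 1)) + 587/(525*(z - 4)) - 1835/(624*(z - 7)).
Integrate each term: A/(z−a) contributes A·log|z−a|.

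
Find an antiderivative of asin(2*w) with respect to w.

Use integration by parts with u = arcsin(2*w), dv = dw.
Then du = 2/sqrt(-4*w**2 + 1) dw.

w*asin(2*w) + sqrt(-4*w**2 + 1)/2 + C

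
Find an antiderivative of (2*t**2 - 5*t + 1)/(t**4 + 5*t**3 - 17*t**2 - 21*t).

-log(t)/21 + log(t - 3)/30 + log(t + 1)/3 - 67*log(t + 7)/210 + C

Factor the denominator: t*(t - 3)*(t + 1)*(t + 7).
Partial-fraction decomposition: -67/(210*(t + 7)) + 1/(3*(t + 1)) + 1/(30*(t - 3)) - 1/(21*t).
Integrate each term: A/(t−a) contributes A·log|t−a|.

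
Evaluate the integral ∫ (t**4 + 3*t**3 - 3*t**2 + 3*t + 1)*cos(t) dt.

t**4*sin(t) + 3*t**3*sin(t) + 4*t**3*cos(t) - 15*t**2*sin(t) + 9*t**2*cos(t) - 15*t*sin(t) - 30*t*cos(t) + 31*sin(t) - 15*cos(t) + C

Use integration by parts with u = t**4 + 3*t**3 - 3*t**2 + 3*t + 1, dv = cos(t) dt, so v = sin(t).
Apply parts 4 times (tabular method): alternate signs, differentiate u down to 0, integrate dv up.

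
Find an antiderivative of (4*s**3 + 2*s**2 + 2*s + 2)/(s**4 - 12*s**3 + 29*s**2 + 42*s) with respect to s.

log(s)/21 + 743*log(s - 7)/28 - 475*log(s - 6)/21 + log(s + 1)/28 + C

Factor the denominator: s*(s - 7)*(s - 6)*(s + 1).
Partial-fraction decomposition: 1/(28*(s + 1)) - 475/(21*(s - 6)) + 743/(28*(s - 7)) + 1/(21*s).
Integrate each term: A/(s−a) contributes A·log|s−a|.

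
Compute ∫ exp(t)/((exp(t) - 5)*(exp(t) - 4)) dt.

log(exp(t) - 5) - log(exp(t) - 4) + C

Let u = e^t, du = e^t dt.
The integral becomes ∫ du/((u-4)(u-5)); decompose into partial fractions.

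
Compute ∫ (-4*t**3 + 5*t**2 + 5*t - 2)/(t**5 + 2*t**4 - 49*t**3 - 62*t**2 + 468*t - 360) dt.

Factor the denominator: (t - 6)*(t - 2)*(t - 1)*(t + 5)*(t + 6).
Partial-fraction decomposition: 253/(168*(t + 6)) - 299/(231*(t + 5)) + 2/(105*(t - 1)) + 1/(56*(t - 2)) - 41/(165*(t - 6)).
Integrate each term: A/(t−a) contributes A·log|t−a|.

-41*log(t - 6)/165 + log(t - 2)/56 + 2*log(t - 1)/105 - 299*log(t + 5)/231 + 253*log(t + 6)/168 + C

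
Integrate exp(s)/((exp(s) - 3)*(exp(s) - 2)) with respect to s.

Let u = e^s, du = e^s ds.
The integral becomes ∫ du/((u-2)(u-3)); decompose into partial fractions.

log(exp(s) - 3) - log(exp(s) - 2) + C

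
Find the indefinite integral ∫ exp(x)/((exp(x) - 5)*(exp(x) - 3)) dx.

Let u = e^x, du = e^x dx.
The integral becomes ∫ du/((u-5)(u-3)); decompose into partial fractions.

log(exp(x) - 5)/2 - log(exp(x) - 3)/2 + C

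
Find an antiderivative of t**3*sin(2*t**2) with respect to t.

-t**2*cos(2*t**2)/4 + sin(2*t**2)/8 + C

Let u = t², du = 2t dt; rewrite as (1/2)∫ u^1·sin(2u) du.
Now integrate by parts 1 time.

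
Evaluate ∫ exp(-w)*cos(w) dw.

Let I denote the integral. Integrate by parts with u = cos(w), dv = exp(-w) dw, so v = -exp(-w): I = -exp(-w)*cos(w) − ∫ exp(-w)*sin(w) dw.
Apply parts again with u = sin(w), dv = exp(-w) dw: ∫ exp(-w)*sin(w) dw = -exp(-w)*sin(w) + I. Substituting back brings back I: I = exp(-w)*sin(w) - exp(-w)*cos(w) − I.
Solving for I: (1 + 1)·I equals the remaining terms, so I = (1/2)·(exp(-w)*sin(w) - exp(-w)*cos(w)).

exp(-w)*sin(w)/2 - exp(-w)*cos(w)/2 + C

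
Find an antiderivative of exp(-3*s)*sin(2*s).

Let I denote the integral. Integrate by parts with u = sin(2*s), dv = exp(-3*s) ds, so v = -exp(-3*s)/3: I = -exp(-3*s)*sin(2*s)/3 + (2/3)·∫ exp(-3*s)*cos(2*s) ds.
Apply parts again with u = cos(2*s), dv = exp(-3*s) ds: ∫ exp(-3*s)*cos(2*s) ds = -exp(-3*s)*cos(2*s)/3 − (2/3)·I. Substituting back brings back I: I = -exp(-3*s)*sin(2*s)/3 - 2*exp(-3*s)*cos(2*s)/9 − (4/9)·I.
Solving for I: (1 + 4/9)·I equals the remaining terms, so I = (9/13)·(-exp(-3*s)*sin(2*s)/3 - 2*exp(-3*s)*cos(2*s)/9).

-3*exp(-3*s)*sin(2*s)/13 - 2*exp(-3*s)*cos(2*s)/13 + C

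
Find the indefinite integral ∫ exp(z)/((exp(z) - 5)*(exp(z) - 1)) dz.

log(exp(z) - 5)/4 - log(exp(z) - 1)/4 + C

Let u = e^z, du = e^z dz.
The integral becomes ∫ du/((u-5)(u-1)); decompose into partial fractions.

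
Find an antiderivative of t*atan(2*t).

t**2*atan(2*t)/2 - t/4 + atan(2*t)/8 + C

Use integration by parts with u = arctan(2*t), dv = t dt.
Then du = 2/(4*t**2 + 1) dt.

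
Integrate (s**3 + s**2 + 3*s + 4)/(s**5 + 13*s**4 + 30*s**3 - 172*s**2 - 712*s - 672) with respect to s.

Factor the denominator: (s - 4)*(s + 2)**2*(s + 6)*(s + 7).
Partial-fraction decomposition: -311/(275*(s + 7)) + 97/(80*(s + 6)) - 127/(1200*(s + 2)) + 1/(20*(s + 2)**2) + 4/(165*(s - 4)).
Integrate each term; A/(s−a) gives A·log|s−a|; A/(s−a)² gives −A/(s−a).

4*log(s - 4)/165 - 127*log(s + 2)/1200 + 97*log(s + 6)/80 - 311*log(s + 7)/275 - 1/(20*s + 40) + C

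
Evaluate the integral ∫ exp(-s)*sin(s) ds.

-exp(-s)*sin(s)/2 - exp(-s)*cos(s)/2 + C

Let I denote the integral. Integrate by parts with u = sin(s), dv = exp(-s) ds, so v = -exp(-s): I = -exp(-s)*sin(s) + ∫ exp(-s)*cos(s) ds.
Apply parts again with u = cos(s), dv = exp(-s) ds: ∫ exp(-s)*cos(s) ds = -exp(-s)*cos(s) − I. Substituting back brings back I: I = -exp(-s)*sin(s) - exp(-s)*cos(s) − I.
Solving for I: (1 + 1)·I equals the remaining terms, so I = (1/2)·(-exp(-s)*sin(s) - exp(-s)*cos(s)).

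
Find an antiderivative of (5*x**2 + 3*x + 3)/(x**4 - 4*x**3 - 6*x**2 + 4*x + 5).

143*log(x - 5)/144 - 11*log(x - 1)/16 - 11*log(x + 1)/36 - 5/(12*x + 12) + C

Factor the denominator: (x - 5)*(x - 1)*(x + 1)**2.
Partial-fraction decomposition: -11/(36*(x + 1)) + 5/(12*(x + 1)**2) - 11/(16*(x - 1)) + 143/(144*(x - 5)).
Integrate each term; A/(x−a) gives A·log|x−a|; A/(x−a)² gives −A/(x−a).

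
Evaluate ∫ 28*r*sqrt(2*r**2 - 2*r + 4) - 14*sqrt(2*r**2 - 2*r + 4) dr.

14*(2*r**2 - 2*r + 4)**(3/2)/3 + C

Let u = 2*r**2 - 2*r + 4, so du = (4*r - 2) dr.
Rewriting, the integral becomes 7·∫ √u du = 7·(2/3)u^(3/2).
Substituting back, u = 2*r**2 - 2*r + 4.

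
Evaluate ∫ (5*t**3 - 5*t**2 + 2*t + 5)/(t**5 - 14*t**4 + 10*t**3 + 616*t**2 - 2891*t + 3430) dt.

-8429*log(t - 7)/2450 + 515*log(t - 5)/144 - 29*log(t - 2)/675 - 1969*log(t + 7)/21168 - 1489/(140*t - 980) + C

Factor the denominator: (t - 7)**2*(t - 5)*(t - 2)*(t + 7).
Partial-fraction decomposition: -1969/(21168*(t + 7)) - 29/(675*(t - 2)) + 515/(144*(t - 5)) - 8429/(2450*(t - 7)) + 1489/(140*(t - 7)**2).
Integrate each term; A/(t−a) gives A·log|t−a|; A/(t−a)² gives −A/(t−a).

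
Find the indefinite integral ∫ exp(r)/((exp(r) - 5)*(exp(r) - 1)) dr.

Let u = e^r, du = e^r dr.
The integral becomes ∫ du/((u-1)(u-5)); decompose into partial fractions.

log(exp(r) - 5)/4 - log(exp(r) - 1)/4 + C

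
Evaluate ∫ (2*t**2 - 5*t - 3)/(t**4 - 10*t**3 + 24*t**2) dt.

Factor the denominator: t**2*(t - 6)*(t - 4).
Partial-fraction decomposition: -9/(32*(t - 4)) + 13/(24*(t - 6)) - 25/(96*t) - 1/(8*t**2).
Integrate each term; A/(t−a) gives A·log|t−a|; A/(t−a)² gives −A/(t−a).

-25*log(t)/96 + 13*log(t - 6)/24 - 9*log(t - 4)/32 + 1/(8*t) + C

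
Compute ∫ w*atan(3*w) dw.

w**2*atan(3*w)/2 - w/6 + atan(3*w)/18 + C

Use integration by parts with u = arctan(3*w), dv = w dw.
Then du = 3/(9*w**2 + 1) dw.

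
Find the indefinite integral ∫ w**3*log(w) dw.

w**4*log(w)/4 - w**4/16 + C

Use integration by parts with u = log(w), dv = w**3 dw.
Then du = 1/w dw and v = w**4/4.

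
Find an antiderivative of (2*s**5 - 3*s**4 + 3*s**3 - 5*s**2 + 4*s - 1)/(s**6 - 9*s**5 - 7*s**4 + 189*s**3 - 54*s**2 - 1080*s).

log(s)/1080 + 12155*log(s - 6)/972 - 1161*log(s - 5)/80 + 201*log(s - 4)/56 + 11353*log(s + 3)/27216 + 31/(54*s + 162) + C

Factor the denominator: s*(s - 6)*(s - 5)*(s - 4)*(s + 3)**2.
Partial-fraction decomposition: 11353/(27216*(s + 3)) - 31/(54*(s + 3)**2) + 201/(56*(s - 4)) - 1161/(80*(s - 5)) + 12155/(972*(s - 6)) + 1/(1080*s).
Integrate each term; A/(s−a) gives A·log|s−a|; A/(s−a)² gives −A/(s−a).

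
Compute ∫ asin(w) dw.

w*asin(w) + sqrt(-w**2 + 1) + C

Use integration by parts with u = arcsin(w), dv = dw.
Then du = 1/sqrt(-w**2 + 1) dw.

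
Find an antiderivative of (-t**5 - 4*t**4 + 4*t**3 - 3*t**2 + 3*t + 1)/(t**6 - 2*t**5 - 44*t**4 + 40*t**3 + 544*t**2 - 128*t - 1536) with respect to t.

Factor the denominator: (t - 6)*(t - 4)*(t - 2)*(t + 2)*(t + 4)**2.
Partial-fraction decomposition: -2543/(7680*(t + 4)) - 21/(64*(t + 4)**2) + 27/(256*(t + 2)) - 23/(384*(t - 2)) + 609/(512*(t - 4)) - 2437/(1280*(t - 6)).
Integrate each term; A/(t−a) gives A·log|t−a|; A/(t−a)² gives −A/(t−a).

-2437*log(t - 6)/1280 + 609*log(t - 4)/512 - 23*log(t - 2)/384 + 27*log(t + 2)/256 - 2543*log(t + 4)/7680 + 21/(64*t + 256) + C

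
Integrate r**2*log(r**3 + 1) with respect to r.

r**3*log(r**3 + 1)/3 - r**3/3 + log(r**3 + 1)/3 + C

Let u = r**3 + 1, so du = (3*r**2) dr.
The integral becomes (1/3)·∫ log(u) du; integrate by parts with u′=log(u), dv′=du.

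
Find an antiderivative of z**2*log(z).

z**3*log(z)/3 - z**3/9 + C

Use integration by parts with u = log(z), dv = z**2 dz.
Then du = 1/z dz and v = z**3/3.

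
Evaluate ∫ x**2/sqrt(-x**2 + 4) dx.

Substitute x = 2·sin(θ), so dx = 2·cos(θ) dθ and the radical becomes sqrt(-x**2 + 4) = 2·cos(θ) by the Pythagorean identity.
Integrate the resulting trig expression in θ, then back-substitute θ = asin(x/2), sin(θ) = x/2, cos(θ) = sqrt(-x**2 + 4)/2 (absorbing any constant into C).

-x*sqrt(-x**2 + 4)/2 + 2*asin(x/2) + C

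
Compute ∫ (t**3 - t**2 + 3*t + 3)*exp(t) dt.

Use integration by parts with u = t**3 - t**2 + 3*t + 3, dv = exp(t) dt, so v = exp(t).
Apply parts 3 times (tabular method): alternate signs, differentiate u down to 0, integrate dv up.

(t**3 - 4*t**2 + 11*t - 8)*exp(t) + C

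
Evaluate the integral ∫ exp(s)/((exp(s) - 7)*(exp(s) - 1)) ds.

Let u = e^s, du = e^s ds.
The integral becomes ∫ du/((u-1)(u-7)); decompose into partial fractions.

log(exp(s) - 7)/6 - log(exp(s) - 1)/6 + C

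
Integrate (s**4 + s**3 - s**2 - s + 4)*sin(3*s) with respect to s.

Use integration by parts with u = s**4 + s**3 - s**2 - s + 4, dv = sin(3*s) ds, so v = -cos(3*s)/3.
Apply parts 4 times (tabular method): alternate signs, differentiate u down to 0, integrate dv up.

-s**4*cos(3*s)/3 + 4*s**3*sin(3*s)/9 - s**3*cos(3*s)/3 + s**2*sin(3*s)/3 + 7*s**2*cos(3*s)/9 - 14*s*sin(3*s)/27 + 5*s*cos(3*s)/9 - 5*sin(3*s)/27 - 122*cos(3*s)/81 + C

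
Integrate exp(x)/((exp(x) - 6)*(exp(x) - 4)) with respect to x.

Let u = e^x, du = e^x dx.
The integral becomes ∫ du/((u-6)(u-4)); decompose into partial fractions.

log(exp(x) - 6)/2 - log(exp(x) - 4)/2 + C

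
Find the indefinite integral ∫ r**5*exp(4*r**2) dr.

(8*r**4 - 4*r**2 + 1)*exp(4*r**2)/64 + C

Let u = r², du = 2r dr; rewrite as (1/2)∫ u^2·exp(4u) du.
Now integrate by parts 2 times.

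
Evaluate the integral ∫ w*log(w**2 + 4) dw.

w**2*log(w**2 + 4)/2 - w**2/2 + 2*log(w**2 + 4) + C

Let u = w**2 + 4, so du = (2*w) dw.
The integral becomes (1/2)·∫ log(u) du; integrate by parts with u′=log(u), dv′=du.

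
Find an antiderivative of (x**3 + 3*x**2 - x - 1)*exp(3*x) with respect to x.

(9*x**3 + 18*x**2 - 21*x - 2)*exp(3*x)/27 + C

Use integration by parts with u = x**3 + 3*x**2 - x - 1, dv = exp(3*x) dx, so v = exp(3*x)/3.
Apply parts 3 times (tabular method): alternate signs, differentiate u down to 0, integrate dv up.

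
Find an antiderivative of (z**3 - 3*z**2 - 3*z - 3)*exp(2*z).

(4*z**3 - 18*z**2 + 6*z - 15)*exp(2*z)/8 + C

Use integration by parts with u = z**3 - 3*z**2 - 3*z - 3, dv = exp(2*z) dz, so v = exp(2*z)/2.
Apply parts 3 times (tabular method): alternate signs, differentiate u down to 0, integrate dv up.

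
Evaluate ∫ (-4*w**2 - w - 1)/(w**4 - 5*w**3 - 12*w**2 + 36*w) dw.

-log(w)/36 - 151*log(w - 6)/216 + 19*log(w - 2)/40 + 34*log(w + 3)/135 + C

Factor the denominator: w*(w - 6)*(w - 2)*(w + 3).
Partial-fraction decomposition: 34/(135*(w + 3)) + 19/(40*(w - 2)) - 151/(216*(w - 6)) - 1/(36*w).
Integrate each term: A/(w−a) contributes A·log|w−a|.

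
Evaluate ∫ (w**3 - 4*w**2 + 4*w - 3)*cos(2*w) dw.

Use integration by parts with u = w**3 - 4*w**2 + 4*w - 3, dv = cos(2*w) dw, so v = sin(2*w)/2.
Apply parts 3 times (tabular method): alternate signs, differentiate u down to 0, integrate dv up.

w**3*sin(2*w)/2 - 2*w**2*sin(2*w) + 3*w**2*cos(2*w)/4 + 5*w*sin(2*w)/4 - 2*w*cos(2*w) - sin(2*w)/2 + 5*cos(2*w)/8 + C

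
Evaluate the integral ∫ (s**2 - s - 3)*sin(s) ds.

Use integration by parts with u = s**2 - s - 3, dv = sin(s) ds, so v = -cos(s).
Apply parts 2 times (tabular method): alternate signs, differentiate u down to 0, integrate dv up.

-s**2*cos(s) + 2*s*sin(s) + s*cos(s) - sin(s) + 5*cos(s) + C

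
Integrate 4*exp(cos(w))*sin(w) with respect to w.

-4*exp(cos(w)) + C

Let u = cos(w), so du = (-sin(w)) dw.
Rewriting, the integral becomes -4·∫ e^u du = -4·e^u.
Substituting back, u = cos(w).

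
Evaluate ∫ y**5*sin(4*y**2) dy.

Let u = y², du = 2y dy; rewrite as (1/2)∫ u^2·sin(4u) du.
Now integrate by parts 2 times.

-y**4*cos(4*y**2)/8 + y**2*sin(4*y**2)/16 + cos(4*y**2)/64 + C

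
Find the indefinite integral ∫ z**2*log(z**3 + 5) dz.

Let u = z**3 + 5, so du = (3*z**2) dz.
The integral becomes (1/3)·∫ log(u) du; integrate by parts with u′=log(u), dv′=du.

z**3*log(z**3 + 5)/3 - z**3/3 + 5*log(z**3 + 5)/3 + C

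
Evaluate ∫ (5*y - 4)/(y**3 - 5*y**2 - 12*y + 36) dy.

13*log(y - 6)/18 - 3*log(y - 2)/10 - 19*log(y + 3)/45 + C

Factor the denominator: (y - 6)*(y - 2)*(y + 3).
Partial-fraction decomposition: -19/(45*(y + 3)) - 3/(10*(y - 2)) + 13/(18*(y - 6)).
Integrate each term: A/(y−a) contributes A·log|y−a|.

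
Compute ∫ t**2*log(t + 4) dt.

t**3*log(t + 4)/3 - t**3/9 + 2*t**2/3 - 16*t/3 + 64*log(t + 4)/3 + C

Use integration by parts with u = log(t + 4), dv = t**2 dt.
Then du = 1/(t + 4) dt and v = t**3/3.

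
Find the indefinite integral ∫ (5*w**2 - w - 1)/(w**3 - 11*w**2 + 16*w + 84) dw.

79*log(w - 7)/3 - 173*log(w - 6)/8 + 7*log(w + 2)/24 + C

Factor the denominator: (w - 7)*(w - 6)*(w + 2).
Partial-fraction decomposition: 7/(24*(w + 2)) - 173/(8*(w - 6)) + 79/(3*(w - 7)).
Integrate each term: A/(w−a) contributes A·log|w−a|.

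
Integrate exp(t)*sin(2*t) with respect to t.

Let I denote the integral. Integrate by parts with u = sin(2*t), dv = exp(t) dt, so v = exp(t): I = exp(t)*sin(2*t) − 2·∫ exp(t)*cos(2*t) dt.
Apply parts again with u = cos(2*t), dv = exp(t) dt: ∫ exp(t)*cos(2*t) dt = exp(t)*cos(2*t) + 2·I. Substituting back brings back I: I = exp(t)*sin(2*t) - 2*exp(t)*cos(2*t) − 4·I.
Solving for I: (1 + 4)·I equals the remaining terms, so I = (1/5)·(exp(t)*sin(2*t) - 2*exp(t)*cos(2*t)).

exp(t)*sin(2*t)/5 - 2*exp(t)*cos(2*t)/5 + C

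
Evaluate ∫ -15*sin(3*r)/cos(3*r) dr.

5*log(cos(3*r)) + C

Let u = cos(3*r), so du = (-3*sin(3*r)) dr.
Rewriting, the integral becomes 5·∫ 1/u du = 5·log(u).
Substituting back, u = cos(3*r).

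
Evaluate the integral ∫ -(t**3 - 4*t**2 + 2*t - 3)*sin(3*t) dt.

t**3*cos(3*t)/3 - t**2*sin(3*t)/3 - 4*t**2*cos(3*t)/3 + 8*t*sin(3*t)/9 + 4*t*cos(3*t)/9 - 4*sin(3*t)/27 - 19*cos(3*t)/27 + C

Use integration by parts with u = t**3 - 4*t**2 + 2*t - 3, dv = -sin(3*t) dt, so v = cos(3*t)/3.
Apply parts 3 times (tabular method): alternate signs, differentiate u down to 0, integrate dv up.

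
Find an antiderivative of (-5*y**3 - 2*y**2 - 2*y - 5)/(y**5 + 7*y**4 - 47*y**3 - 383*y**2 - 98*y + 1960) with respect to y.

-229*log(y - 7)/1155 + 19*log(y - 2)/630 + 97*log(y + 4)/66 - 145*log(y + 5)/42 + 271*log(y + 7)/126 + C

Factor the denominator: (y - 7)*(y - 2)*(y + 4)*(y + 5)*(y + 7).
Partial-fraction decomposition: 271/(126*(y + 7)) - 145/(42*(y + 5)) + 97/(66*(y + 4)) + 19/(630*(y - 2)) - 229/(1155*(y - 7)).
Integrate each term: A/(y−a) contributes A·log|y−a|.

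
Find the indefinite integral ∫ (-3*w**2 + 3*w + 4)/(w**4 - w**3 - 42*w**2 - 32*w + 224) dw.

Factor the denominator: (w - 7)*(w - 2)*(w + 4)**2.
Partial-fraction decomposition: 415/(2178*(w + 4)) - 28/(33*(w + 4)**2) + 1/(90*(w - 2)) - 122/(605*(w - 7)).
Integrate each term; A/(w−a) gives A·log|w−a|; A/(w−a)² gives −A/(w−a).

-122*log(w - 7)/605 + log(w - 2)/90 + 415*log(w + 4)/2178 + 28/(33*w + 132) + C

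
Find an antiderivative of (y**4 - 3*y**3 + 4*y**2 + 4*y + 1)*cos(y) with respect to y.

Use integration by parts with u = y**4 - 3*y**3 + 4*y**2 + 4*y + 1, dv = cos(y) dy, so v = sin(y).
Apply parts 4 times (tabular method): alternate signs, differentiate u down to 0, integrate dv up.

y**4*sin(y) - 3*y**3*sin(y) + 4*y**3*cos(y) - 8*y**2*sin(y) - 9*y**2*cos(y) + 22*y*sin(y) - 16*y*cos(y) + 17*sin(y) + 22*cos(y) + C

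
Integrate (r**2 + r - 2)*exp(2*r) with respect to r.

(r**2 - 2)*exp(2*r)/2 + C

Use integration by parts with u = r**2 + r - 2, dv = exp(2*r) dr, so v = exp(2*r)/2.
Apply parts 2 times (tabular method): alternate signs, differentiate u down to 0, integrate dv up.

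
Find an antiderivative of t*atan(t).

t**2*atan(t)/2 - t/2 + atan(t)/2 + C

Use integration by parts with u = arctan(t), dv = t dt.
Then du = 1/(t**2 + 1) dt.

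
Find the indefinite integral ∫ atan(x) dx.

Use integration by parts with u = arctan(x), dv = dx.
Then du = 1/(x**2 + 1) dx.

x*atan(x) - log(x**2 + 1)/2 + C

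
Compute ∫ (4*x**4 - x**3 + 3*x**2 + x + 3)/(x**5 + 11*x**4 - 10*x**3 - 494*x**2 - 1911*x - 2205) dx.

4709*log(x - 7)/8400 + 7217*log(x + 3)/800 - 1349*log(x + 5)/48 + 5045*log(x + 7)/224 + 189/(40*x + 120) + C

Factor the denominator: (x - 7)*(x + 3)**2*(x + 5)*(x + 7).
Partial-fraction decomposition: 5045/(224*(x + 7)) - 1349/(48*(x + 5)) + 7217/(800*(x + 3)) - 189/(40*(x + 3)**2) + 4709/(8400*(x - 7)).
Integrate each term; A/(x−a) gives A·log|x−a|; A/(x−a)² gives −A/(x−a).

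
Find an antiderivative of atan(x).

x*atan(x) - log(x**2 + 1)/2 + C

Use integration by parts with u = arctan(x), dv = dx.
Then du = 1/(x**2 + 1) dx.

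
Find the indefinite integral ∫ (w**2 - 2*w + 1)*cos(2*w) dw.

Use integration by parts with u = w**2 - 2*w + 1, dv = cos(2*w) dw, so v = sin(2*w)/2.
Apply parts 2 times (tabular method): alternate signs, differentiate u down to 0, integrate dv up.

w**2*sin(2*w)/2 - w*sin(2*w) + w*cos(2*w)/2 + sin(2*w)/4 - cos(2*w)/2 + C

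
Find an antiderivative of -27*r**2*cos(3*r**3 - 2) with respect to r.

-3*sin(3*r**3 - 2) + C

Let u = 3*r**3 - 2, so du = (9*r**2) dr.
Rewriting, the integral becomes -3·∫ cos(u) du = -3·sin(u).
Substituting back, u = 3*r**3 - 2.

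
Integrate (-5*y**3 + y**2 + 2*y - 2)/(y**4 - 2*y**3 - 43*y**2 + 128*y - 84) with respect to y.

-517*log(y - 6)/130 + 17*log(y - 2)/18 - log(y - 1)/10 - 437*log(y + 7)/234 + C

Factor the denominator: (y - 6)*(y - 2)*(y - 1)*(y + 7).
Partial-fraction decomposition: -437/(234*(y + 7)) - 1/(10*(y - 1)) + 17/(18*(y - 2)) - 517/(130*(y - 6)).
Integrate each term: A/(y−a) contributes A·log|y−a|.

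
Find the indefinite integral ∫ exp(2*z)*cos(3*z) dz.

3*exp(2*z)*sin(3*z)/13 + 2*exp(2*z)*cos(3*z)/13 + C

Let I denote the integral. Integrate by parts with u = cos(3*z), dv = exp(2*z) dz, so v = exp(2*z)/2: I = exp(2*z)*cos(3*z)/2 + (3/2)·∫ exp(2*z)*sin(3*z) dz.
Apply parts again with u = sin(3*z), dv = exp(2*z) dz: ∫ exp(2*z)*sin(3*z) dz = exp(2*z)*sin(3*z)/2 − (3/2)·I. Substituting back brings back I: I = 3*exp(2*z)*sin(3*z)/4 + exp(2*z)*cos(3*z)/2 − (9/4)·I.
Solving for I: (1 + 9/4)·I equals the remaining terms, so I = (4/13)·(3*exp(2*z)*sin(3*z)/4 + exp(2*z)*cos(3*z)/2).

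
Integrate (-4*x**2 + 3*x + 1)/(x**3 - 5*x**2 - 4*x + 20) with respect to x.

-4*log(x - 5) + 3*log(x - 2)/4 - 3*log(x + 2)/4 + C

Factor the denominator: (x - 5)*(x - 2)*(x + 2).
Partial-fraction decomposition: -3/(4*(x + 2)) + 3/(4*(x - 2)) - 4/(x - 5).
Integrate each term: A/(x−a) contributes A·log|x−a|.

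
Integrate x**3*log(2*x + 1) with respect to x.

x**4*log(2*x + 1)/4 - x**4/16 + x**3/24 - x**2/32 + x/32 - log(2*x + 1)/64 + C

Use integration by parts with u = log(2*x + 1), dv = x**3 dx.
Then du = 2/(2*x + 1) dx and v = x**4/4.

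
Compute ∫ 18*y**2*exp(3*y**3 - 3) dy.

Let u = 3*y**3 - 3, so du = (9*y**2) dy.
Rewriting, the integral becomes 2·∫ e^u du = 2·e^u.
Substituting back, u = 3*y**3 - 3.

2*exp(3*y**3 - 3) + C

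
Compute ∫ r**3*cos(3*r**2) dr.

Let u = r², du = 2r dr; rewrite as (1/2)∫ u^1·cos(3u) du.
Now integrate by parts 1 time.

r**2*sin(3*r**2)/6 + cos(3*r**2)/18 + C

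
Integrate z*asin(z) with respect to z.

Use integration by parts with u = arcsin(z), dv = z dz.
Then du = 1/sqrt(-z**2 + 1) dz.

z**2*asin(z)/2 + z*sqrt(-z**2 + 1)/4 - asin(z)/4 + C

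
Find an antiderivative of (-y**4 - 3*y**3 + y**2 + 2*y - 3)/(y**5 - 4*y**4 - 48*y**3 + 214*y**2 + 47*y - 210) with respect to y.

Factor the denominator: (y - 6)*(y - 5)*(y - 1)*(y + 1)*(y + 7).
Partial-fraction decomposition: -335/(1872*(y + 7)) + 1/(252*(y + 1)) - 1/(80*(y - 1)) + 121/(36*(y - 5)) - 1899/(455*(y - 6)).
Integrate each term: A/(y−a) contributes A·log|y−a|.

-1899*log(y - 6)/455 + 121*log(y - 5)/36 - log(y - 1)/80 + log(y + 1)/252 - 335*log(y + 7)/1872 + C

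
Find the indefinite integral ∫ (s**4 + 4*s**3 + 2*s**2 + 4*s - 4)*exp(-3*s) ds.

Use integration by parts with u = s**4 + 4*s**3 + 2*s**2 + 4*s - 4, dv = exp(-3*s) ds, so v = -exp(-3*s)/3.
Apply parts 4 times (tabular method): alternate signs, differentiate u down to 0, integrate dv up.

(-27*s**4 - 144*s**3 - 198*s**2 - 240*s + 28)*exp(-3*s)/81 + C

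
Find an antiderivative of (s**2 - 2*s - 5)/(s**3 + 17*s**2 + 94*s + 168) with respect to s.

19*log(s + 4)/6 - 43*log(s + 6)/2 + 58*log(s + 7)/3 + C

Factor the denominator: (s + 4)*(s + 6)*(s + 7).
Partial-fraction decomposition: 58/(3*(s + 7)) - 43/(2*(s + 6)) + 19/(6*(s + 4)).
Integrate each term: A/(s−a) contributes A·log|s−a|.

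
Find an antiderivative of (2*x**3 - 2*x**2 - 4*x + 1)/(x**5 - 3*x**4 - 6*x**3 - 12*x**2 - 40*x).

-log(x)/40 + 181*log(x - 5)/1015 - 15*log(x + 2)/112 - 9*log(x**2 + 4)/928 + 195*atan(x/2)/464 + C

Factor the denominator: x*(x - 5)*(x + 2)*(x**2 + 4).
Partial-fraction decomposition: -3*(3*x - 130)/(464*(x**2 + 4)) - 15/(112*(x + 2)) + 181/(1015*(x - 5)) - 1/(40*x).
Integrate each term; A/(x−a) gives A·log|x−a|; the (Bx+D)/(x²+p²) term gives a log and an atan.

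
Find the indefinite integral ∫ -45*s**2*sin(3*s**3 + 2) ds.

5*cos(3*s**3 + 2) + C

Let u = 3*s**3 + 2, so du = (9*s**2) ds.
Rewriting, the integral becomes -5·∫ sin(u) du = -5·-cos(u).
Substituting back, u = 3*s**3 + 2.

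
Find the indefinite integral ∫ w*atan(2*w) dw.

Use integration by parts with u = arctan(2*w), dv = w dw.
Then du = 2/(4*w**2 + 1) dw.

w**2*atan(2*w)/2 - w/4 + atan(2*w)/8 + C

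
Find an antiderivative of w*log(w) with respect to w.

w**2*log(w)/2 - w**2/4 + C

Use integration by parts with u = log(w), dv = w dw.
Then du = 1/w dw and v = w**2/2.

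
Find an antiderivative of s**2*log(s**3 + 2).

Let u = s**3 + 2, so du = (3*s**2) ds.
The integral becomes (1/3)·∫ log(u) du; integrate by parts with u′=log(u), dv′=du.

s**3*log(s**3 + 2)/3 - s**3/3 + 2*log(s**3 + 2)/3 + C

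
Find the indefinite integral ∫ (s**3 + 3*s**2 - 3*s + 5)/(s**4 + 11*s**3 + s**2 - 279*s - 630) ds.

Factor the denominator: (s - 5)*(s + 3)*(s + 6)*(s + 7).
Partial-fraction decomposition: 85/(24*(s + 7)) - 85/(33*(s + 6)) - 7/(48*(s + 3)) + 95/(528*(s - 5)).
Integrate each term: A/(s−a) contributes A·log|s−a|.

95*log(s - 5)/528 - 7*log(s + 3)/48 - 85*log(s + 6)/33 + 85*log(s + 7)/24 + C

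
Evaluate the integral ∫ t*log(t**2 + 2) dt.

t**2*log(t**2 + 2)/2 - t**2/2 + log(t**2 + 2) + C

Let u = t**2 + 2, so du = (2*t) dt.
The integral becomes (1/2)·∫ log(u) du; integrate by parts with u′=log(u), dv′=du.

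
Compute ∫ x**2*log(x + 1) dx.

x**3*log(x + 1)/3 - x**3/9 + x**2/6 - x/3 + log(x + 1)/3 + C

Use integration by parts with u = log(x + 1), dv = x**2 dx.
Then du = 1/(x + 1) dx and v = x**3/3.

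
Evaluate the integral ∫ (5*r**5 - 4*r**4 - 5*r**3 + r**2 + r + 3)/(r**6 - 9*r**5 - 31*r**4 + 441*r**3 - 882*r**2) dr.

-5*log(r)/1764 + 72775*log(r - 7)/2744 - 3629*log(r - 6)/156 + 257*log(r - 3)/360 + 91879*log(r + 7)/89180 + 1/(294*r) + C

Factor the denominator: r**2*(r - 7)*(r - 6)*(r - 3)*(r + 7).
Partial-fraction decomposition: 91879/(89180*(r + 7)) + 257/(360*(r - 3)) - 3629/(156*(r - 6)) + 72775/(2744*(r - 7)) - 5/(1764*r) - 1/(294*r**2).
Integrate each term; A/(r−a) gives A·log|r−a|; A/(r−a)² gives −A/(r−a).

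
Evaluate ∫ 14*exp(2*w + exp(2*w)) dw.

Let u = exp(2*w), so du = (2*exp(2*w)) dw.
Rewriting, the integral becomes 7·∫ e^u du = 7·e^u.
Substituting back, u = exp(2*w).

7*exp(exp(2*w)) + C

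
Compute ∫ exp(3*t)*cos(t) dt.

exp(3*t)*sin(t)/10 + 3*exp(3*t)*cos(t)/10 + C

Let I denote the integral. Integrate by parts with u = cos(t), dv = exp(3*t) dt, so v = exp(3*t)/3: I = exp(3*t)*cos(t)/3 + (1/3)·∫ exp(3*t)*sin(t) dt.
Apply parts again with u = sin(t), dv = exp(3*t) dt: ∫ exp(3*t)*sin(t) dt = exp(3*t)*sin(t)/3 − (1/3)·I. Substituting back brings back I: I = exp(3*t)*sin(t)/9 + exp(3*t)*cos(t)/3 − (1/9)·I.
Solving for I: (1 + 1/9)·I equals the remaining terms, so I = (9/10)·(exp(3*t)*sin(t)/9 + exp(3*t)*cos(t)/3).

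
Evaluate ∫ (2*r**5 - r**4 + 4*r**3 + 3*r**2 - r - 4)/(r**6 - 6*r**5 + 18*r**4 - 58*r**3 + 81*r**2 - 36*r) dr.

log(r)/9 + 58*log(r - 4)/25 - 17*log(r - 1)/25 + 28*log(r**2 + 9)/225 + 5*atan(r/3)/6 + 1/(10*r - 10) + C

Factor the denominator: r*(r - 4)*(r - 1)**2*(r**2 + 9).
Partial-fraction decomposition: (112*r + 1125)/(450*(r**2 + 9)) - 17/(25*(r - 1)) - 1/(10*(r - 1)**2) + 58/(25*(r - 4)) + 1/(9*r).
Integrate each term; A/(r−a) gives A·log|r−a|; the (Br+D)/(r²+p²) term gives a log and an atan.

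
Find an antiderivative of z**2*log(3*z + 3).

Use integration by parts with u = log(3*z + 3), dv = z**2 dz.
Then du = 3/(3*z + 3) dz and v = z**3/3.

z**3*log(3*z + 3)/3 - z**3/9 + z**2/6 - z/3 + log(z + 1)/3 + C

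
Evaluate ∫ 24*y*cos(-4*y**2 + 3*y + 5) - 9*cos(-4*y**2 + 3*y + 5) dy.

Let u = 4*y**2 - 3*y - 5, so du = (8*y - 3) dy.
Rewriting, the integral becomes 3·∫ cos(u) du = 3·sin(u).
Substituting back, u = 4*y**2 - 3*y - 5.

-3*sin(-4*y**2 + 3*y + 5) + C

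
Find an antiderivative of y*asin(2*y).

y**2*asin(2*y)/2 + y*sqrt(-4*y**2 + 1)/8 - asin(2*y)/16 + C

Use integration by parts with u = arcsin(2*y), dv = y dy.
Then du = 2/sqrt(-4*y**2 + 1) dy.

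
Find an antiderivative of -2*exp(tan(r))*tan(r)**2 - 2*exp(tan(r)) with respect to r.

Let u = tan(r), so du = (tan(r)**2 + 1) dr.
Rewriting, the integral becomes -2·∫ e^u du = -2·e^u.
Substituting back, u = tan(r).

-2*exp(tan(r)) + C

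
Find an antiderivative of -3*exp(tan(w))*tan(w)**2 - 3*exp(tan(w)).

Let u = tan(w), so du = (tan(w)**2 + 1) dw.
Rewriting, the integral becomes -3·∫ e^u du = -3·e^u.
Substituting back, u = tan(w).

-3*exp(tan(w)) + C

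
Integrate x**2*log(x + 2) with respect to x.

x**3*log(x + 2)/3 - x**3/9 + x**2/3 - 4*x/3 + 8*log(x + 2)/3 + C

Use integration by parts with u = log(x + 2), dv = x**2 dx.
Then du = 1/(x + 2) dx and v = x**3/3.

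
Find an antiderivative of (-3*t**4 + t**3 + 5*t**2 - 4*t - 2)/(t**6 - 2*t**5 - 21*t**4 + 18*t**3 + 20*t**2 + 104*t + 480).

Factor the denominator: (t - 5)*(t - 3)*(t + 2)*(t + 4)*(t**2 + 4).
Partial-fraction decomposition: (123*t - 4402)/(15080*(t**2 + 4)) + 41/(140*(t + 4)) - 3/(56*(t + 2)) + 37/(182*(t - 3)) - 183/(406*(t - 5)).
Integrate each term; A/(t−a) gives A·log|t−a|; the (Bt+D)/(t²+p²) term gives a log and an atan.

-183*log(t - 5)/406 + 37*log(t - 3)/182 - 3*log(t + 2)/56 + 41*log(t + 4)/140 + 123*log(t**2 + 4)/30160 - 2201*atan(t/2)/15080 + C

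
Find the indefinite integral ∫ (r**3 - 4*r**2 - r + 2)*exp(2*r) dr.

(4*r**3 - 22*r**2 + 18*r - 1)*exp(2*r)/8 + C

Use integration by parts with u = r**3 - 4*r**2 - r + 2, dv = exp(2*r) dr, so v = exp(2*r)/2.
Apply parts 3 times (tabular method): alternate signs, differentiate u down to 0, integrate dv up.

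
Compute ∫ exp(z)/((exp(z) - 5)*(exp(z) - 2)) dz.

Let u = e^z, du = e^z dz.
The integral becomes ∫ du/((u-2)(u-5)); decompose into partial fractions.

log(exp(z) - 5)/3 - log(exp(z) - 2)/3 + C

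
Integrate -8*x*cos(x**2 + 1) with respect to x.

Let u = x**2 + 1, so du = (2*x) dx.
Rewriting, the integral becomes -4·∫ cos(u) du = -4·sin(u).
Substituting back, u = x**2 + 1.

-4*sin(x**2 + 1) + C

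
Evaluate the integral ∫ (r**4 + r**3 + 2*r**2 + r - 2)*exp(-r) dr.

(-r**4 - 5*r**3 - 17*r**2 - 35*r - 33)*exp(-r) + C

Use integration by parts with u = r**4 + r**3 + 2*r**2 + r - 2, dv = exp(-r) dr, so v = -exp(-r).
Apply parts 4 times (tabular method): alternate signs, differentiate u down to 0, integrate dv up.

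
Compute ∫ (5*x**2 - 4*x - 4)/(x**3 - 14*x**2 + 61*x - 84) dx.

71*log(x - 7)/4 - 20*log(x - 4) + 29*log(x - 3)/4 + C

Factor the denominator: (x - 7)*(x - 4)*(x - 3).
Partial-fraction decomposition: 29/(4*(x - 3)) - 20/(x - 4) + 71/(4*(x - 7)).
Integrate each term: A/(x−a) contributes A·log|x−a|.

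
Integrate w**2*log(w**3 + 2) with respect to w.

Let u = w**3 + 2, so du = (3*w**2) dw.
The integral becomes (1/3)·∫ log(u) du; integrate by parts with u′=log(u), dv′=du.

w**3*log(w**3 + 2)/3 - w**3/3 + 2*log(w**3 + 2)/3 + C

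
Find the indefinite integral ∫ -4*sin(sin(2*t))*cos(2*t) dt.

2*cos(sin(2*t)) + C

Let u = sin(2*t), so du = (2*cos(2*t)) dt.
Rewriting, the integral becomes -2·∫ sin(u) du = -2·-cos(u).
Substituting back, u = sin(2*t).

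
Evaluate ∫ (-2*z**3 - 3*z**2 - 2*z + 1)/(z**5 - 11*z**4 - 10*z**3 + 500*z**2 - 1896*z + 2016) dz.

Factor the denominator: (z - 6)**2*(z - 4)*(z - 2)*(z + 7).
Partial-fraction decomposition: 554/(16731*(z + 7)) + 31/(288*(z - 2)) - 183/(88*(z - 4)) + 10485/(5408*(z - 6)) - 551/(104*(z - 6)**2).
Integrate each term; A/(z−a) gives A·log|z−a|; A/(z−a)² gives −A/(z−a).

10485*log(z - 6)/5408 - 183*log(z - 4)/88 + 31*log(z - 2)/288 + 554*log(z + 7)/16731 + 551/(104*z - 624) + C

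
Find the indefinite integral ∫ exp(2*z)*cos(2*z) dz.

exp(2*z)*sin(2*z)/4 + exp(2*z)*cos(2*z)/4 + C

Let I denote the integral. Integrate by parts with u = cos(2*z), dv = exp(2*z) dz, so v = exp(2*z)/2: I = exp(2*z)*cos(2*z)/2 + ∫ exp(2*z)*sin(2*z) dz.
Apply parts again with u = sin(2*z), dv = exp(2*z) dz: ∫ exp(2*z)*sin(2*z) dz = exp(2*z)*sin(2*z)/2 − I. Substituting back brings back I: I = exp(2*z)*sin(2*z)/2 + exp(2*z)*cos(2*z)/2 − I.
Solving for I: (1 + 1)·I equals the remaining terms, so I = (1/2)·(exp(2*z)*sin(2*z)/2 + exp(2*z)*cos(2*z)/2).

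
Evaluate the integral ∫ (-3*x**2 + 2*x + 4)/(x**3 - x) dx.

Factor the denominator: x*(x - 1)*(x + 1).
Partial-fraction decomposition: -1/(2*(x + 1)) + 3/(2*(x - 1)) - 4/x.
Integrate each term: A/(x−a) contributes A·log|x−a|.

-4*log(x) + 3*log(x - 1)/2 - log(x + 1)/2 + C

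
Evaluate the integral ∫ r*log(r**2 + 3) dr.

r**2*log(r**2 + 3)/2 - r**2/2 + 3*log(r**2 + 3)/2 + C

Let u = r**2 + 3, so du = (2*r) dr.
The integral becomes (1/2)·∫ log(u) du; integrate by parts with u′=log(u), dv′=du.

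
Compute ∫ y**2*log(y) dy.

y**3*log(y)/3 - y**3/9 + C

Use integration by parts with u = log(y), dv = y**2 dy.
Then du = 1/y dy and v = y**3/3.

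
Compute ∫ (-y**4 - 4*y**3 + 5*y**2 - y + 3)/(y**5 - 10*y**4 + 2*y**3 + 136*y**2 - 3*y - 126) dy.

Factor the denominator: (y - 7)*(y - 6)*(y - 1)*(y + 1)*(y + 3).
Partial-fraction decomposition: 13/(120*(y + 3)) - 3/(56*(y + 1)) + 1/(120*(y - 1)) + 661/(105*(y - 6)) - 883/(120*(y - 7)).
Integrate each term: A/(y−a) contributes A·log|y−a|.

-883*log(y - 7)/120 + 661*log(y - 6)/105 + log(y - 1)/120 - 3*log(y + 1)/56 + 13*log(y + 3)/120 + C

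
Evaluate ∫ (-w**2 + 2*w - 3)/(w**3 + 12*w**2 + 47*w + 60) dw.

Factor the denominator: (w + 3)*(w + 4)*(w + 5).
Partial-fraction decomposition: -19/(w + 5) + 27/(w + 4) - 9/(w + 3).
Integrate each term: A/(w−a) contributes A·log|w−a|.

-9*log(w + 3) + 27*log(w + 4) - 19*log(w + 5) + C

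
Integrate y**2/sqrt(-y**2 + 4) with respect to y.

-y*sqrt(-y**2 + 4)/2 + 2*asin(y/2) + C

Substitute y = 2·sin(θ), so dy = 2·cos(θ) dθ and the radical becomes sqrt(-y**2 + 4) = 2·cos(θ) by the Pythagorean identity.
Integrate the resulting trig expression in θ, then back-substitute θ = asin(y/2), sin(θ) = y/2, cos(θ) = sqrt(-y**2 + 4)/2 (absorbing any constant into C).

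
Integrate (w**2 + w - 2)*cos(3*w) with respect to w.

Use integration by parts with u = w**2 + w - 2, dv = cos(3*w) dw, so v = sin(3*w)/3.
Apply parts 2 times (tabular method): alternate signs, differentiate u down to 0, integrate dv up.

w**2*sin(3*w)/3 + w*sin(3*w)/3 + 2*w*cos(3*w)/9 - 20*sin(3*w)/27 + cos(3*w)/9 + C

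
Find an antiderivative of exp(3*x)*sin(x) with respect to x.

Let I denote the integral. Integrate by parts with u = sin(x), dv = exp(3*x) dx, so v = exp(3*x)/3: I = exp(3*x)*sin(x)/3 − (1/3)·∫ exp(3*x)*cos(x) dx.
Apply parts again with u = cos(x), dv = exp(3*x) dx: ∫ exp(3*x)*cos(x) dx = exp(3*x)*cos(x)/3 + (1/3)·I. Substituting back brings back I: I = exp(3*x)*sin(x)/3 - exp(3*x)*cos(x)/9 − (1/9)·I.
Solving for I: (1 + 1/9)·I equals the remaining terms, so I = (9/10)·(exp(3*x)*sin(x)/3 - exp(3*x)*cos(x)/9).

3*exp(3*x)*sin(x)/10 - exp(3*x)*cos(x)/10 + C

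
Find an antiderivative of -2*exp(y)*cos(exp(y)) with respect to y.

Let u = exp(y), so du = (exp(y)) dy.
Rewriting, the integral becomes -2·∫ cos(u) du = -2·sin(u).
Substituting back, u = exp(y).

-2*sin(exp(y)) + C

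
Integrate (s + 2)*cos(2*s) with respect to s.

Use integration by parts with u = s + 2, dv = cos(2*s) ds, so v = sin(2*s)/2.
Apply parts 1 times (tabular method): alternate signs, differentiate u down to 0, integrate dv up.

s*sin(2*s)/2 + sin(2*s) + cos(2*s)/4 + C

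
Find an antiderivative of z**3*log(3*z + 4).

Use integration by parts with u = log(3*z + 4), dv = z**3 dz.
Then du = 3/(3*z + 4) dz and v = z**4/4.

z**4*log(3*z + 4)/4 - z**4/16 + z**3/9 - 2*z**2/9 + 16*z/27 - 64*log(3*z + 4)/81 + C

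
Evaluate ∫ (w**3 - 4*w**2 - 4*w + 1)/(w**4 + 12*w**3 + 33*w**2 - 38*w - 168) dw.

-log(w - 2)/18 + 5*log(w + 3)/2 - 37*log(w + 4)/6 + 85*log(w + 7)/18 + C

Factor the denominator: (w - 2)*(w + 3)*(w + 4)*(w + 7).
Partial-fraction decomposition: 85/(18*(w + 7)) - 37/(6*(w + 4)) + 5/(2*(w + 3)) - 1/(18*(w - 2)).
Integrate each term: A/(w−a) contributes A·log|w−a|.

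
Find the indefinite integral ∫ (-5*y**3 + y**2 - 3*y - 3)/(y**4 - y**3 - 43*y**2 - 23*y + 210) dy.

-169*log(y - 7)/60 + 9*log(y - 2)/35 + 3*log(y + 3)/2 - 331*log(y + 5)/84 + C

Factor the denominator: (y - 7)*(y - 2)*(y + 3)*(y + 5).
Partial-fraction decomposition: -331/(84*(y + 5)) + 3/(2*(y + 3)) + 9/(35*(y - 2)) - 169/(60*(y - 7)).
Integrate each term: A/(y−a) contributes A·log|y−a|.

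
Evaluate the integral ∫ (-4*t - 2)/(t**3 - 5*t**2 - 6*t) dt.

Factor the denominator: t*(t - 6)*(t + 1).
Partial-fraction decomposition: 2/(7*(t + 1)) - 13/(21*(t - 6)) + 1/(3*t).
Integrate each term: A/(t−a) contributes A·log|t−a|.

log(t)/3 - 13*log(t - 6)/21 + 2*log(t + 1)/7 + C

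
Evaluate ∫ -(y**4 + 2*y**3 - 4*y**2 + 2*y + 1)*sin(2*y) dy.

Use integration by parts with u = y**4 + 2*y**3 - 4*y**2 + 2*y + 1, dv = -sin(2*y) dy, so v = cos(2*y)/2.
Apply parts 4 times (tabular method): alternate signs, differentiate u down to 0, integrate dv up.

y**4*cos(2*y)/2 - y**3*sin(2*y) + y**3*cos(2*y) - 3*y**2*sin(2*y)/2 - 7*y**2*cos(2*y)/2 + 7*y*sin(2*y)/2 - y*cos(2*y)/2 + sin(2*y)/4 + 9*cos(2*y)/4 + C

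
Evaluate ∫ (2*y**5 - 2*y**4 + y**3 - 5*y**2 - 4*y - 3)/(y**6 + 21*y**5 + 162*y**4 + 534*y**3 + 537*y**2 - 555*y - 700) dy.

Factor the denominator: (y - 1)*(y + 1)*(y + 4)*(y + 5)**2*(y + 7).
Partial-fraction decomposition: 4331/(64*(y + 7)) - 3389/(576*(y + 5)) + 7733/(48*(y + 5)**2) - 299/(5*(y + 4)) + 1/(64*(y + 1)) - 11/(2880*(y - 1)).
Integrate each term; A/(y−a) gives A·log|y−a|; A/(y−a)² gives −A/(y−a).

-11*log(y - 1)/2880 + log(y + 1)/64 - 299*log(y + 4)/5 - 3389*log(y + 5)/576 + 4331*log(y + 7)/64 - 7733/(48*y + 240) + C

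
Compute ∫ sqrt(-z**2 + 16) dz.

Substitute z = 4·sin(θ), so dz = 4·cos(θ) dθ and the radical becomes sqrt(-z**2 + 16) = 4·cos(θ) by the Pythagorean identity.
Integrate the resulting trig expression in θ, then back-substitute θ = asin(z/4), sin(θ) = z/4, cos(θ) = sqrt(-z**2 + 16)/4 (absorbing any constant into C).

z*sqrt(-z**2 + 16)/2 + 8*asin(z/4) + C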